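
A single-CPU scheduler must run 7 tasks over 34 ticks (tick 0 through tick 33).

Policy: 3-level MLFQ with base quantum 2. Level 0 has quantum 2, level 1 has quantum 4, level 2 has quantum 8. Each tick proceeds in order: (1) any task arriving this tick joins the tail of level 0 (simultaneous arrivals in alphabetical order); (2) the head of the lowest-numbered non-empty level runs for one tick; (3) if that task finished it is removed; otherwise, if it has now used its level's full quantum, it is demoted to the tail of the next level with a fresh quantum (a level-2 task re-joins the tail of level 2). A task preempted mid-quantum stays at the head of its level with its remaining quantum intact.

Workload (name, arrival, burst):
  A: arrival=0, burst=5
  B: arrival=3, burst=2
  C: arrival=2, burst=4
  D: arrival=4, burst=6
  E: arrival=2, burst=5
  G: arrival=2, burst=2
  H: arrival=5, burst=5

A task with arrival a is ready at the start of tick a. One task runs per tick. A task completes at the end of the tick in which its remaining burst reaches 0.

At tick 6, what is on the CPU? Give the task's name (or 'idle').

t=0: L0/L1/L2 = A/-/- → run A
t=1: L0/L1/L2 = A/-/- → run A
t=2: L0/L1/L2 = CEG/A/- → run C
t=3: L0/L1/L2 = CEGB/A/- → run C
t=4: L0/L1/L2 = EGBD/AC/- → run E
t=5: L0/L1/L2 = EGBDH/AC/- → run E
t=6: L0/L1/L2 = GBDH/ACE/- → run G
t=7: L0/L1/L2 = GBDH/ACE/- → run G
t=8: L0/L1/L2 = BDH/ACE/- → run B
t=9: L0/L1/L2 = BDH/ACE/- → run B
t=10: L0/L1/L2 = DH/ACE/- → run D
t=11: L0/L1/L2 = DH/ACE/- → run D
t=12: L0/L1/L2 = H/ACED/- → run H
t=13: L0/L1/L2 = H/ACED/- → run H
t=14: L0/L1/L2 = -/ACEDH/- → run A
t=15: L0/L1/L2 = -/ACEDH/- → run A
t=16: L0/L1/L2 = -/ACEDH/- → run A
t=17: L0/L1/L2 = -/CEDH/- → run C
t=18: L0/L1/L2 = -/CEDH/- → run C
t=19: L0/L1/L2 = -/EDH/- → run E
t=20: L0/L1/L2 = -/EDH/- → run E
t=21: L0/L1/L2 = -/EDH/- → run E
t=22: L0/L1/L2 = -/DH/- → run D
t=23: L0/L1/L2 = -/DH/- → run D
t=24: L0/L1/L2 = -/DH/- → run D
t=25: L0/L1/L2 = -/DH/- → run D
t=26: L0/L1/L2 = -/H/- → run H
t=27: L0/L1/L2 = -/H/- → run H
t=28: L0/L1/L2 = -/H/- → run H
t=29: (idle)
t=30: (idle)
t=31: (idle)
t=32: (idle)
t=33: (idle)

running at tick 6 = G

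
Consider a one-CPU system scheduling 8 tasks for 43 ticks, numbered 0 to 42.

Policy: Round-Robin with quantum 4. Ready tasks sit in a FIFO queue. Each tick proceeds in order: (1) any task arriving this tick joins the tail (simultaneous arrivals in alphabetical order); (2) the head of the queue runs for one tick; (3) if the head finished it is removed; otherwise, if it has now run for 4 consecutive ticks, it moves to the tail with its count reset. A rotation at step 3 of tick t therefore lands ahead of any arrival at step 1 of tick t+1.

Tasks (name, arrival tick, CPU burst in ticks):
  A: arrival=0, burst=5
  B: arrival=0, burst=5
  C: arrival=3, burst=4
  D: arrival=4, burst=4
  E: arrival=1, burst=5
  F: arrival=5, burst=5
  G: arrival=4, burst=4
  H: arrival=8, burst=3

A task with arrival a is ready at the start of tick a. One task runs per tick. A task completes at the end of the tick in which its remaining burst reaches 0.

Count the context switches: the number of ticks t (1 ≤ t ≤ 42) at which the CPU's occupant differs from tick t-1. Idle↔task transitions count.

context switches = 12

t=0: queue=[A,B] q_used=0 → run A
t=1: queue=[A,B,E] q_used=1 → run A
t=2: queue=[A,B,E] q_used=2 → run A
t=3: queue=[A,B,E,C] q_used=3 → run A
t=4: queue=[B,E,C,A,D,G] q_used=0 → run B
t=5: queue=[B,E,C,A,D,G,F] q_used=1 → run B
t=6: queue=[B,E,C,A,D,G,F] q_used=2 → run B
t=7: queue=[B,E,C,A,D,G,F] q_used=3 → run B
t=8: queue=[E,C,A,D,G,F,B,H] q_used=0 → run E
t=9: queue=[E,C,A,D,G,F,B,H] q_used=1 → run E
t=10: queue=[E,C,A,D,G,F,B,H] q_used=2 → run E
t=11: queue=[E,C,A,D,G,F,B,H] q_used=3 → run E
t=12: queue=[C,A,D,G,F,B,H,E] q_used=0 → run C
t=13: queue=[C,A,D,G,F,B,H,E] q_used=1 → run C
t=14: queue=[C,A,D,G,F,B,H,E] q_used=2 → run C
t=15: queue=[C,A,D,G,F,B,H,E] q_used=3 → run C
t=16: queue=[A,D,G,F,B,H,E] q_used=0 → run A
t=17: queue=[D,G,F,B,H,E] q_used=0 → run D
t=18: queue=[D,G,F,B,H,E] q_used=1 → run D
t=19: queue=[D,G,F,B,H,E] q_used=2 → run D
t=20: queue=[D,G,F,B,H,E] q_used=3 → run D
t=21: queue=[G,F,B,H,E] q_used=0 → run G
t=22: queue=[G,F,B,H,E] q_used=1 → run G
t=23: queue=[G,F,B,H,E] q_used=2 → run G
t=24: queue=[G,F,B,H,E] q_used=3 → run G
t=25: queue=[F,B,H,E] q_used=0 → run F
t=26: queue=[F,B,H,E] q_used=1 → run F
t=27: queue=[F,B,H,E] q_used=2 → run F
t=28: queue=[F,B,H,E] q_used=3 → run F
t=29: queue=[B,H,E,F] q_used=0 → run B
t=30: queue=[H,E,F] q_used=0 → run H
t=31: queue=[H,E,F] q_used=1 → run H
t=32: queue=[H,E,F] q_used=2 → run H
t=33: queue=[E,F] q_used=0 → run E
t=34: queue=[F] q_used=0 → run F
t=35: (idle)
t=36: (idle)
t=37: (idle)
t=38: (idle)
t=39: (idle)
t=40: (idle)
t=41: (idle)
t=42: (idle)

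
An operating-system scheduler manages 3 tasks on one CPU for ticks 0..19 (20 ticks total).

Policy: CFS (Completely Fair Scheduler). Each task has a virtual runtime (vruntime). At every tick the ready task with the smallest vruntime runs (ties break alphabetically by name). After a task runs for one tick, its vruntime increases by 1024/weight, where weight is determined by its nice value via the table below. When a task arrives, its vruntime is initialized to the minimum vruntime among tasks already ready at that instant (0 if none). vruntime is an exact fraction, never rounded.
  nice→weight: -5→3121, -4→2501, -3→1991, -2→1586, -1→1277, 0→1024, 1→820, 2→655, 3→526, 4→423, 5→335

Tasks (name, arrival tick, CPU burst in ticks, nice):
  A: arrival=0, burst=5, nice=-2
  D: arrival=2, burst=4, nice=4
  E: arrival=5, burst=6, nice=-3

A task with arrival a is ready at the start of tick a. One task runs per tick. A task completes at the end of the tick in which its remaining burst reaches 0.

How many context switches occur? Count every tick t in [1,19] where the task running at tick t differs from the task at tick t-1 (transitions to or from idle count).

context switches = 7

t=0: vr[A=0] → run A
t=1: vr[A=512/793] → run A
t=2: vr[A=1024/793 D=1024/793] → run A
t=3: vr[A=1536/793 D=1024/793] → run D
t=4: vr[A=1536/793 D=1245184/335439] → run A
t=5: vr[A=2048/793 D=1245184/335439 E=2048/793] → run A
t=6: vr[D=1245184/335439 E=2048/793] → run E
t=7: vr[D=1245184/335439 E=4889600/1578863] → run E
t=8: vr[D=1245184/335439 E=5701632/1578863] → run E
t=9: vr[D=1245184/335439 E=6513664/1578863] → run D
t=10: vr[D=2057216/335439 E=6513664/1578863] → run E
t=11: vr[D=2057216/335439 E=7325696/1578863] → run E
t=12: vr[D=2057216/335439 E=8137728/1578863] → run E
t=13: vr[D=2057216/335439] → run D
t=14: vr[D=956416/111813] → run D
t=15: (idle)
t=16: (idle)
t=17: (idle)
t=18: (idle)
t=19: (idle)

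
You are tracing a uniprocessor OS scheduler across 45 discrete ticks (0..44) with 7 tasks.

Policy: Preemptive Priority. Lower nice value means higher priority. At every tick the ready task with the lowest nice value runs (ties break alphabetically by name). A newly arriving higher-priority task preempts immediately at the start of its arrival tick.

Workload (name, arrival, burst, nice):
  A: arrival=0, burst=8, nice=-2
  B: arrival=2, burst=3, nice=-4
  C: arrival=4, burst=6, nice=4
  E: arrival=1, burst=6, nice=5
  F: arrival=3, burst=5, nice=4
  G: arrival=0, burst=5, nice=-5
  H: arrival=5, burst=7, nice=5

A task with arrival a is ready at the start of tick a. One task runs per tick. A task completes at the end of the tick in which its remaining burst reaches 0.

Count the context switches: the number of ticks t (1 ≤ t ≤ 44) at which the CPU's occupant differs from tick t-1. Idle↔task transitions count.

context switches = 7

t=0: ready={A,G} → run G
t=1: ready={A,E,G} → run G
t=2: ready={A,B,E,G} → run G
t=3: ready={A,B,E,F,G} → run G
t=4: ready={A,B,C,E,F,G} → run G
t=5: ready={A,B,C,E,F,H} → run B
t=6: ready={A,B,C,E,F,H} → run B
t=7: ready={A,B,C,E,F,H} → run B
t=8: ready={A,C,E,F,H} → run A
t=9: ready={A,C,E,F,H} → run A
t=10: ready={A,C,E,F,H} → run A
t=11: ready={A,C,E,F,H} → run A
t=12: ready={A,C,E,F,H} → run A
t=13: ready={A,C,E,F,H} → run A
t=14: ready={A,C,E,F,H} → run A
t=15: ready={A,C,E,F,H} → run A
t=16: ready={C,E,F,H} → run C
t=17: ready={C,E,F,H} → run C
t=18: ready={C,E,F,H} → run C
t=19: ready={C,E,F,H} → run C
t=20: ready={C,E,F,H} → run C
t=21: ready={C,E,F,H} → run C
t=22: ready={E,F,H} → run F
t=23: ready={E,F,H} → run F
t=24: ready={E,F,H} → run F
t=25: ready={E,F,H} → run F
t=26: ready={E,F,H} → run F
t=27: ready={E,H} → run E
t=28: ready={E,H} → run E
t=29: ready={E,H} → run E
t=30: ready={E,H} → run E
t=31: ready={E,H} → run E
t=32: ready={E,H} → run E
t=33: ready={H} → run H
t=34: ready={H} → run H
t=35: ready={H} → run H
t=36: ready={H} → run H
t=37: ready={H} → run H
t=38: ready={H} → run H
t=39: ready={H} → run H
t=40: (idle)
t=41: (idle)
t=42: (idle)
t=43: (idle)
t=44: (idle)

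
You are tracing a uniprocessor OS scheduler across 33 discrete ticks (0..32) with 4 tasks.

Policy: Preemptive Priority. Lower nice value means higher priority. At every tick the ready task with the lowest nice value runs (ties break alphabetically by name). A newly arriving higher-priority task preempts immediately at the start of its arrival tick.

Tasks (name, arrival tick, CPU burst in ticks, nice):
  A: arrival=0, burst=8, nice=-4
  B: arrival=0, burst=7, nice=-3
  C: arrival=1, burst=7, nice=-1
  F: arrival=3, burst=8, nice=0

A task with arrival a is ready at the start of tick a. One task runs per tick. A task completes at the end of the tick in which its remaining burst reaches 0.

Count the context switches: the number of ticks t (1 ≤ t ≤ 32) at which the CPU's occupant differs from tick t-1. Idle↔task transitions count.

context switches = 4

t=0: ready={A,B} → run A
t=1: ready={A,B,C} → run A
t=2: ready={A,B,C} → run A
t=3: ready={A,B,C,F} → run A
t=4: ready={A,B,C,F} → run A
t=5: ready={A,B,C,F} → run A
t=6: ready={A,B,C,F} → run A
t=7: ready={A,B,C,F} → run A
t=8: ready={B,C,F} → run B
t=9: ready={B,C,F} → run B
t=10: ready={B,C,F} → run B
t=11: ready={B,C,F} → run B
t=12: ready={B,C,F} → run B
t=13: ready={B,C,F} → run B
t=14: ready={B,C,F} → run B
t=15: ready={C,F} → run C
t=16: ready={C,F} → run C
t=17: ready={C,F} → run C
t=18: ready={C,F} → run C
t=19: ready={C,F} → run C
t=20: ready={C,F} → run C
t=21: ready={C,F} → run C
t=22: ready={F} → run F
t=23: ready={F} → run F
t=24: ready={F} → run F
t=25: ready={F} → run F
t=26: ready={F} → run F
t=27: ready={F} → run F
t=28: ready={F} → run F
t=29: ready={F} → run F
t=30: (idle)
t=31: (idle)
t=32: (idle)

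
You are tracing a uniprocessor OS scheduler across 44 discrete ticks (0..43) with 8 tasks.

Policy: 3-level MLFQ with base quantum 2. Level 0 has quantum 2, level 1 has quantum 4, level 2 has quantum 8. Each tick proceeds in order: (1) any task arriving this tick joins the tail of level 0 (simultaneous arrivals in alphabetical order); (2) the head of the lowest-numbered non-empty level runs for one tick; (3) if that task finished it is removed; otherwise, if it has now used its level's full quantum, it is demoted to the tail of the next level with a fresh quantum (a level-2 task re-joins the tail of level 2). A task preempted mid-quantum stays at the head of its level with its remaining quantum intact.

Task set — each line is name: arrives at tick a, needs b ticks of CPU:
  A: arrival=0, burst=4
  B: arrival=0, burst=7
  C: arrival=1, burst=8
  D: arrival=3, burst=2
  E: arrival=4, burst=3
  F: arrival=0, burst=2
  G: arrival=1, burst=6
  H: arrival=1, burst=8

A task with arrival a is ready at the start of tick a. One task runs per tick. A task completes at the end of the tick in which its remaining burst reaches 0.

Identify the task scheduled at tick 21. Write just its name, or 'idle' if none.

running at tick 21 = B

t=0: L0/L1/L2 = ABF/-/- → run A
t=1: L0/L1/L2 = ABFCGH/-/- → run A
t=2: L0/L1/L2 = BFCGH/A/- → run B
t=3: L0/L1/L2 = BFCGHD/A/- → run B
t=4: L0/L1/L2 = FCGHDE/AB/- → run F
t=5: L0/L1/L2 = FCGHDE/AB/- → run F
t=6: L0/L1/L2 = CGHDE/AB/- → run C
t=7: L0/L1/L2 = CGHDE/AB/- → run C
t=8: L0/L1/L2 = GHDE/ABC/- → run G
t=9: L0/L1/L2 = GHDE/ABC/- → run G
t=10: L0/L1/L2 = HDE/ABCG/- → run H
t=11: L0/L1/L2 = HDE/ABCG/- → run H
t=12: L0/L1/L2 = DE/ABCGH/- → run D
t=13: L0/L1/L2 = DE/ABCGH/- → run D
t=14: L0/L1/L2 = E/ABCGH/- → run E
t=15: L0/L1/L2 = E/ABCGH/- → run E
t=16: L0/L1/L2 = -/ABCGHE/- → run A
t=17: L0/L1/L2 = -/ABCGHE/- → run A
t=18: L0/L1/L2 = -/BCGHE/- → run B
t=19: L0/L1/L2 = -/BCGHE/- → run B
t=20: L0/L1/L2 = -/BCGHE/- → run B
t=21: L0/L1/L2 = -/BCGHE/- → run B
t=22: L0/L1/L2 = -/CGHE/B → run C
t=23: L0/L1/L2 = -/CGHE/B → run C
t=24: L0/L1/L2 = -/CGHE/B → run C
t=25: L0/L1/L2 = -/CGHE/B → run C
t=26: L0/L1/L2 = -/GHE/BC → run G
t=27: L0/L1/L2 = -/GHE/BC → run G
t=28: L0/L1/L2 = -/GHE/BC → run G
t=29: L0/L1/L2 = -/GHE/BC → run G
t=30: L0/L1/L2 = -/HE/BC → run H
t=31: L0/L1/L2 = -/HE/BC → run H
t=32: L0/L1/L2 = -/HE/BC → run H
t=33: L0/L1/L2 = -/HE/BC → run H
t=34: L0/L1/L2 = -/E/BCH → run E
t=35: L0/L1/L2 = -/-/BCH → run B
t=36: L0/L1/L2 = -/-/CH → run C
t=37: L0/L1/L2 = -/-/CH → run C
t=38: L0/L1/L2 = -/-/H → run H
t=39: L0/L1/L2 = -/-/H → run H
t=40: (idle)
t=41: (idle)
t=42: (idle)
t=43: (idle)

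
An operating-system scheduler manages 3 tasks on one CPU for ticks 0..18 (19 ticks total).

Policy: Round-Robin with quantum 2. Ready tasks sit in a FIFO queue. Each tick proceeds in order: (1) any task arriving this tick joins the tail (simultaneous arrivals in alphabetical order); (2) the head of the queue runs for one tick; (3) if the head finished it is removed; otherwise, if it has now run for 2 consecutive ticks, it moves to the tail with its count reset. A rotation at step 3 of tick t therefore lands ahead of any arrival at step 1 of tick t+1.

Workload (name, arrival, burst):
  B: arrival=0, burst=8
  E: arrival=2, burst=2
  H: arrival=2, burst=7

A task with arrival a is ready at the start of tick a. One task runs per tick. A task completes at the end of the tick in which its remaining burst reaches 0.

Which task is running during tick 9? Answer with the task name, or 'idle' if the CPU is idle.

running at tick 9 = B

t=0: queue=[B] q_used=0 → run B
t=1: queue=[B] q_used=1 → run B
t=2: queue=[B,E,H] q_used=0 → run B
t=3: queue=[B,E,H] q_used=1 → run B
t=4: queue=[E,H,B] q_used=0 → run E
t=5: queue=[E,H,B] q_used=1 → run E
t=6: queue=[H,B] q_used=0 → run H
t=7: queue=[H,B] q_used=1 → run H
t=8: queue=[B,H] q_used=0 → run B
t=9: queue=[B,H] q_used=1 → run B
t=10: queue=[H,B] q_used=0 → run H
t=11: queue=[H,B] q_used=1 → run H
t=12: queue=[B,H] q_used=0 → run B
t=13: queue=[B,H] q_used=1 → run B
t=14: queue=[H] q_used=0 → run H
t=15: queue=[H] q_used=1 → run H
t=16: queue=[H] q_used=0 → run H
t=17: (idle)
t=18: (idle)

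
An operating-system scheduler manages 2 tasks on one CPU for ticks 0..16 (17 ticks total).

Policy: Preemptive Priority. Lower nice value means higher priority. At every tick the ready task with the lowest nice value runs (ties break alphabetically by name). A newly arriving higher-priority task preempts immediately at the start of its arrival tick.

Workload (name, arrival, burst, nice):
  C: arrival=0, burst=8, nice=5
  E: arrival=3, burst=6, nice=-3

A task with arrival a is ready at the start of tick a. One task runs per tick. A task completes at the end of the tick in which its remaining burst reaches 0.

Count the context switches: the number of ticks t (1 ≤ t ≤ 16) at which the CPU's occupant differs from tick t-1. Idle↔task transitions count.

t=0: ready={C} → run C
t=1: ready={C} → run C
t=2: ready={C} → run C
t=3: ready={C,E} → run E
t=4: ready={C,E} → run E
t=5: ready={C,E} → run E
t=6: ready={C,E} → run E
t=7: ready={C,E} → run E
t=8: ready={C,E} → run E
t=9: ready={C} → run C
t=10: ready={C} → run C
t=11: ready={C} → run C
t=12: ready={C} → run C
t=13: ready={C} → run C
t=14: (idle)
t=15: (idle)
t=16: (idle)

context switches = 3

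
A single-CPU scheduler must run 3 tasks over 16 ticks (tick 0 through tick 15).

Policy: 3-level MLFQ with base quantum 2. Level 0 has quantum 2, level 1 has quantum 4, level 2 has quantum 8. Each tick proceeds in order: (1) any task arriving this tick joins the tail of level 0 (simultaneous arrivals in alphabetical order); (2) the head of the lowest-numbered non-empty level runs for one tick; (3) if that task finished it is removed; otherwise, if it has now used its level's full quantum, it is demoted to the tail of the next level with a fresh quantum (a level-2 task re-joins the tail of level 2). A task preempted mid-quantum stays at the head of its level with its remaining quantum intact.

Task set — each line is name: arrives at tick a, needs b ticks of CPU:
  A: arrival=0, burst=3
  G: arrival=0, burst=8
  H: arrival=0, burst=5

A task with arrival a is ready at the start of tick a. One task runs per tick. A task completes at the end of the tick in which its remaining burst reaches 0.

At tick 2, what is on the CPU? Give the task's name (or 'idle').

t=0: L0/L1/L2 = AGH/-/- → run A
t=1: L0/L1/L2 = AGH/-/- → run A
t=2: L0/L1/L2 = GH/A/- → run G
t=3: L0/L1/L2 = GH/A/- → run G
t=4: L0/L1/L2 = H/AG/- → run H
t=5: L0/L1/L2 = H/AG/- → run H
t=6: L0/L1/L2 = -/AGH/- → run A
t=7: L0/L1/L2 = -/GH/- → run G
t=8: L0/L1/L2 = -/GH/- → run G
t=9: L0/L1/L2 = -/GH/- → run G
t=10: L0/L1/L2 = -/GH/- → run G
t=11: L0/L1/L2 = -/H/G → run H
t=12: L0/L1/L2 = -/H/G → run H
t=13: L0/L1/L2 = -/H/G → run H
t=14: L0/L1/L2 = -/-/G → run G
t=15: L0/L1/L2 = -/-/G → run G

running at tick 2 = G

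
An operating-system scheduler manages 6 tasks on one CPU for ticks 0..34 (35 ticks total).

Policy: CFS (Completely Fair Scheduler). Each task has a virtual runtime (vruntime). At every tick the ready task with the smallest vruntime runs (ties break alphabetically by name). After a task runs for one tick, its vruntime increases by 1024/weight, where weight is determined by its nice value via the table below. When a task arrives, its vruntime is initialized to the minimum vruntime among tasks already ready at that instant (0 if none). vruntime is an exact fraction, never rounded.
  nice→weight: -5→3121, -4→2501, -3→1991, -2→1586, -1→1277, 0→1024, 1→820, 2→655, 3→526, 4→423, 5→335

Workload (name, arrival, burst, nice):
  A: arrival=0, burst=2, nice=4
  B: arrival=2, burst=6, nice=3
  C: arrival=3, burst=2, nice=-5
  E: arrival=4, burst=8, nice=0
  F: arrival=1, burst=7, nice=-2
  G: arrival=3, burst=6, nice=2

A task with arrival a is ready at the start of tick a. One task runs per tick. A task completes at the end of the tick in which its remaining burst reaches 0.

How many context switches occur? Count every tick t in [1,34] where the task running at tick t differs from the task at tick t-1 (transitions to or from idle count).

t=0: vr[A=0] → run A
t=1: vr[A=1024/423 F=1024/423] → run A
t=2: vr[B=1024/423 F=1024/423] → run B
t=3: vr[B=485888/111249 C=1024/423 F=1024/423 G=1024/423] → run C
t=4: vr[B=485888/111249 C=3629056/1320183 E=1024/423 F=1024/423 G=1024/423] → run E
t=5: vr[B=485888/111249 C=3629056/1320183 E=1447/423 F=1024/423 G=1024/423] → run F
t=6: vr[B=485888/111249 C=3629056/1320183 E=1447/423 F=1028608/335439 G=1024/423] → run G
t=7: vr[B=485888/111249 C=3629056/1320183 E=1447/423 F=1028608/335439 G=1103872/277065] → run C
t=8: vr[B=485888/111249 E=1447/423 F=1028608/335439 G=1103872/277065] → run F
t=9: vr[B=485888/111249 E=1447/423 F=1245184/335439 G=1103872/277065] → run E
t=10: vr[B=485888/111249 E=1870/423 F=1245184/335439 G=1103872/277065] → run F
t=11: vr[B=485888/111249 E=1870/423 F=1461760/335439 G=1103872/277065] → run G
t=12: vr[B=485888/111249 E=1870/423 F=1461760/335439 G=1537024/277065] → run F
t=13: vr[B=485888/111249 E=1870/423 F=1678336/335439 G=1537024/277065] → run B
t=14: vr[B=702464/111249 E=1870/423 F=1678336/335439 G=1537024/277065] → run E
t=15: vr[B=702464/111249 E=2293/423 F=1678336/335439 G=1537024/277065] → run F
t=16: vr[B=702464/111249 E=2293/423 F=1894912/335439 G=1537024/277065] → run E
t=17: vr[B=702464/111249 E=2716/423 F=1894912/335439 G=1537024/277065] → run G
t=18: vr[B=702464/111249 E=2716/423 F=1894912/335439 G=1970176/277065] → run F
t=19: vr[B=702464/111249 E=2716/423 F=2111488/335439 G=1970176/277065] → run F
t=20: vr[B=702464/111249 E=2716/423 G=1970176/277065] → run B
t=21: vr[B=919040/111249 E=2716/423 G=1970176/277065] → run E
t=22: vr[B=919040/111249 E=3139/423 G=1970176/277065] → run G
t=23: vr[B=919040/111249 E=3139/423 G=2403328/277065] → run E
t=24: vr[B=919040/111249 E=3562/423 G=2403328/277065] → run B
t=25: vr[B=1135616/111249 E=3562/423 G=2403328/277065] → run E
t=26: vr[B=1135616/111249 E=3985/423 G=2403328/277065] → run G
t=27: vr[B=1135616/111249 E=3985/423 G=567296/55413] → run E
t=28: vr[B=1135616/111249 G=567296/55413] → run B
t=29: vr[B=1352192/111249 G=567296/55413] → run G
t=30: vr[B=1352192/111249] → run B
t=31: (idle)
t=32: (idle)
t=33: (idle)
t=34: (idle)

context switches = 29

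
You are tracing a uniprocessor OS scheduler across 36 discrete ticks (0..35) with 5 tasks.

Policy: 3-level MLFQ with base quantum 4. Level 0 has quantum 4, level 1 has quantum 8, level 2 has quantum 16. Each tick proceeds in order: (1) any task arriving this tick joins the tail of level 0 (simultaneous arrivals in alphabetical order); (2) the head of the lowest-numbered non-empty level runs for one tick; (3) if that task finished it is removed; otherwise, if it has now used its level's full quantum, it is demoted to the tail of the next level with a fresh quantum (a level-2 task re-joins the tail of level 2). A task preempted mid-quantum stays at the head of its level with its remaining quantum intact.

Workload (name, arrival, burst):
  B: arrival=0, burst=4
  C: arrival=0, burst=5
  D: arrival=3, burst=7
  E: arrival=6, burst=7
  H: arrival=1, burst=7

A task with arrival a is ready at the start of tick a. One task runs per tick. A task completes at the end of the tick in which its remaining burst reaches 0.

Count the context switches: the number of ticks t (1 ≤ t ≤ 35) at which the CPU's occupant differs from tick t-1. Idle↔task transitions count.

context switches = 9

t=0: L0/L1/L2 = BC/-/- → run B
t=1: L0/L1/L2 = BCH/-/- → run B
t=2: L0/L1/L2 = BCH/-/- → run B
t=3: L0/L1/L2 = BCHD/-/- → run B
t=4: L0/L1/L2 = CHD/-/- → run C
t=5: L0/L1/L2 = CHD/-/- → run C
t=6: L0/L1/L2 = CHDE/-/- → run C
t=7: L0/L1/L2 = CHDE/-/- → run C
t=8: L0/L1/L2 = HDE/C/- → run H
t=9: L0/L1/L2 = HDE/C/- → run H
t=10: L0/L1/L2 = HDE/C/- → run H
t=11: L0/L1/L2 = HDE/C/- → run H
t=12: L0/L1/L2 = DE/CH/- → run D
t=13: L0/L1/L2 = DE/CH/- → run D
t=14: L0/L1/L2 = DE/CH/- → run D
t=15: L0/L1/L2 = DE/CH/- → run D
t=16: L0/L1/L2 = E/CHD/- → run E
t=17: L0/L1/L2 = E/CHD/- → run E
t=18: L0/L1/L2 = E/CHD/- → run E
t=19: L0/L1/L2 = E/CHD/- → run E
t=20: L0/L1/L2 = -/CHDE/- → run C
t=21: L0/L1/L2 = -/HDE/- → run H
t=22: L0/L1/L2 = -/HDE/- → run H
t=23: L0/L1/L2 = -/HDE/- → run H
t=24: L0/L1/L2 = -/DE/- → run D
t=25: L0/L1/L2 = -/DE/- → run D
t=26: L0/L1/L2 = -/DE/- → run D
t=27: L0/L1/L2 = -/E/- → run E
t=28: L0/L1/L2 = -/E/- → run E
t=29: L0/L1/L2 = -/E/- → run E
t=30: (idle)
t=31: (idle)
t=32: (idle)
t=33: (idle)
t=34: (idle)
t=35: (idle)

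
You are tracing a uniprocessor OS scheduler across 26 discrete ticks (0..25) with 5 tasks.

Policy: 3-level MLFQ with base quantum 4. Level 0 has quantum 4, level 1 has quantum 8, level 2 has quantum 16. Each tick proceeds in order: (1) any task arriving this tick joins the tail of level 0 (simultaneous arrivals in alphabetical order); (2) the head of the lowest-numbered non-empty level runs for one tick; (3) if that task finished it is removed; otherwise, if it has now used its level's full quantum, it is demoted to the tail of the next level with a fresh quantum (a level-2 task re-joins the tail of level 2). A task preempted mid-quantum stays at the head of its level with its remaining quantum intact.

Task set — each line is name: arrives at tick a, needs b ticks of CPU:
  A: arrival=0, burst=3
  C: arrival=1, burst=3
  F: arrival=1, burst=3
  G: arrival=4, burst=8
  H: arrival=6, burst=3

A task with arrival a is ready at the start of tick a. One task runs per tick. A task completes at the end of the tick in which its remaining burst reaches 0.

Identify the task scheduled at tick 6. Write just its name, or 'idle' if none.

running at tick 6 = F

t=0: L0/L1/L2 = A/-/- → run A
t=1: L0/L1/L2 = ACF/-/- → run A
t=2: L0/L1/L2 = ACF/-/- → run A
t=3: L0/L1/L2 = CF/-/- → run C
t=4: L0/L1/L2 = CFG/-/- → run C
t=5: L0/L1/L2 = CFG/-/- → run C
t=6: L0/L1/L2 = FGH/-/- → run F
t=7: L0/L1/L2 = FGH/-/- → run F
t=8: L0/L1/L2 = FGH/-/- → run F
t=9: L0/L1/L2 = GH/-/- → run G
t=10: L0/L1/L2 = GH/-/- → run G
t=11: L0/L1/L2 = GH/-/- → run G
t=12: L0/L1/L2 = GH/-/- → run G
t=13: L0/L1/L2 = H/G/- → run H
t=14: L0/L1/L2 = H/G/- → run H
t=15: L0/L1/L2 = H/G/- → run H
t=16: L0/L1/L2 = -/G/- → run G
t=17: L0/L1/L2 = -/G/- → run G
t=18: L0/L1/L2 = -/G/- → run G
t=19: L0/L1/L2 = -/G/- → run G
t=20: (idle)
t=21: (idle)
t=22: (idle)
t=23: (idle)
t=24: (idle)
t=25: (idle)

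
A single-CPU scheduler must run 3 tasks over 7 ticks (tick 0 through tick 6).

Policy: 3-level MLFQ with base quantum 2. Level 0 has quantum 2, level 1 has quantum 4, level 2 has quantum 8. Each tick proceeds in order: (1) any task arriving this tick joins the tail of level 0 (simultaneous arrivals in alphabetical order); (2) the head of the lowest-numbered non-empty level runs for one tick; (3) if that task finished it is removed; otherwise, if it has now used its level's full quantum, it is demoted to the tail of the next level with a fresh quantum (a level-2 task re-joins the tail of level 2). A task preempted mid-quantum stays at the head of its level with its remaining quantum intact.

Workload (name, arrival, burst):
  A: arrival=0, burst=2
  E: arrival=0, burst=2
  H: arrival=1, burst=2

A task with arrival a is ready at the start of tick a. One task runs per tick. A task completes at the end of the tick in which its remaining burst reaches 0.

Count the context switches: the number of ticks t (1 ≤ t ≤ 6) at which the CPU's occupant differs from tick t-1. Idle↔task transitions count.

context switches = 3

t=0: L0/L1/L2 = AE/-/- → run A
t=1: L0/L1/L2 = AEH/-/- → run A
t=2: L0/L1/L2 = EH/-/- → run E
t=3: L0/L1/L2 = EH/-/- → run E
t=4: L0/L1/L2 = H/-/- → run H
t=5: L0/L1/L2 = H/-/- → run H
t=6: (idle)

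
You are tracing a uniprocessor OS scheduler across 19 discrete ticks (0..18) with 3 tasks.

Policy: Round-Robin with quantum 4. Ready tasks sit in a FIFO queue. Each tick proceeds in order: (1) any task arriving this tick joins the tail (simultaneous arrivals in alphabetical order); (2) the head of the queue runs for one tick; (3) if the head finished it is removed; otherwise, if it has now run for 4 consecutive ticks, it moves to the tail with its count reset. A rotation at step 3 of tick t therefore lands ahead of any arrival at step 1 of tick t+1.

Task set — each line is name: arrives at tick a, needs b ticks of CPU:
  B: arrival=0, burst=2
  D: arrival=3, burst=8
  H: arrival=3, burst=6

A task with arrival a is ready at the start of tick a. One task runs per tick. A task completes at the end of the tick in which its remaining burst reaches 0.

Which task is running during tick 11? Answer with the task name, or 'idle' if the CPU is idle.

t=0: queue=[B] q_used=0 → run B
t=1: queue=[B] q_used=1 → run B
t=2: (idle)
t=3: queue=[D,H] q_used=0 → run D
t=4: queue=[D,H] q_used=1 → run D
t=5: queue=[D,H] q_used=2 → run D
t=6: queue=[D,H] q_used=3 → run D
t=7: queue=[H,D] q_used=0 → run H
t=8: queue=[H,D] q_used=1 → run H
t=9: queue=[H,D] q_used=2 → run H
t=10: queue=[H,D] q_used=3 → run H
t=11: queue=[D,H] q_used=0 → run D
t=12: queue=[D,H] q_used=1 → run D
t=13: queue=[D,H] q_used=2 → run D
t=14: queue=[D,H] q_used=3 → run D
t=15: queue=[H] q_used=0 → run H
t=16: queue=[H] q_used=1 → run H
t=17: (idle)
t=18: (idle)

running at tick 11 = D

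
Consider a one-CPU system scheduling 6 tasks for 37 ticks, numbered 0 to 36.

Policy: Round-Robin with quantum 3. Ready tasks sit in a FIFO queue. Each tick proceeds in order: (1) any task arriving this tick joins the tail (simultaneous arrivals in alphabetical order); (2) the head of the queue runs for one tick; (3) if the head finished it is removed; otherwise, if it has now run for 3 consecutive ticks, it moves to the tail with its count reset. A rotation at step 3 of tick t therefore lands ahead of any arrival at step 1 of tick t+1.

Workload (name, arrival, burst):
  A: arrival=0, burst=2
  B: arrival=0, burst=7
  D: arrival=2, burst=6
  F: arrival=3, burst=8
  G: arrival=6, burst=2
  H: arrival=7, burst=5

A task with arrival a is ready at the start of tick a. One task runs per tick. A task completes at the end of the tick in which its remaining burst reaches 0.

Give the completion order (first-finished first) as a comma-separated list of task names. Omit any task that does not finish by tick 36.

t=0: queue=[A,B] q_used=0 → run A
t=1: queue=[A,B] q_used=1 → run A
t=2: queue=[B,D] q_used=0 → run B
t=3: queue=[B,D,F] q_used=1 → run B
t=4: queue=[B,D,F] q_used=2 → run B
t=5: queue=[D,F,B] q_used=0 → run D
t=6: queue=[D,F,B,G] q_used=1 → run D
t=7: queue=[D,F,B,G,H] q_used=2 → run D
t=8: queue=[F,B,G,H,D] q_used=0 → run F
t=9: queue=[F,B,G,H,D] q_used=1 → run F
t=10: queue=[F,B,G,H,D] q_used=2 → run F
t=11: queue=[B,G,H,D,F] q_used=0 → run B
t=12: queue=[B,G,H,D,F] q_used=1 → run B
t=13: queue=[B,G,H,D,F] q_used=2 → run B
t=14: queue=[G,H,D,F,B] q_used=0 → run G
t=15: queue=[G,H,D,F,B] q_used=1 → run G
t=16: queue=[H,D,F,B] q_used=0 → run H
t=17: queue=[H,D,F,B] q_used=1 → run H
t=18: queue=[H,D,F,B] q_used=2 → run H
t=19: queue=[D,F,B,H] q_used=0 → run D
t=20: queue=[D,F,B,H] q_used=1 → run D
t=21: queue=[D,F,B,H] q_used=2 → run D
t=22: queue=[F,B,H] q_used=0 → run F
t=23: queue=[F,B,H] q_used=1 → run F
t=24: queue=[F,B,H] q_used=2 → run F
t=25: queue=[B,H,F] q_used=0 → run B
t=26: queue=[H,F] q_used=0 → run H
t=27: queue=[H,F] q_used=1 → run H
t=28: queue=[F] q_used=0 → run F
t=29: queue=[F] q_used=1 → run F
t=30: (idle)
t=31: (idle)
t=32: (idle)
t=33: (idle)
t=34: (idle)
t=35: (idle)
t=36: (idle)

completion order = A, G, D, B, H, F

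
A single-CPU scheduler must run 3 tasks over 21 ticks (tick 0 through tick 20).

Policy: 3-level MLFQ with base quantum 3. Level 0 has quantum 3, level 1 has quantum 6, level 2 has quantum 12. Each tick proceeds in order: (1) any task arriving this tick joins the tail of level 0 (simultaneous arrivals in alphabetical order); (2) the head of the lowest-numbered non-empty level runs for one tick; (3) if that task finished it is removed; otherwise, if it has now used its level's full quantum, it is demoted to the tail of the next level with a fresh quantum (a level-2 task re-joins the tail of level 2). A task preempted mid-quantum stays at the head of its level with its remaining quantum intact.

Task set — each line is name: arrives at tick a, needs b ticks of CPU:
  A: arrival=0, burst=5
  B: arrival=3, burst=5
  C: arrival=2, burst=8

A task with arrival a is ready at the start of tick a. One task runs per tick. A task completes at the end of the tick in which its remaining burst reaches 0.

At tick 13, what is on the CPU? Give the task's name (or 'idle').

t=0: L0/L1/L2 = A/-/- → run A
t=1: L0/L1/L2 = A/-/- → run A
t=2: L0/L1/L2 = AC/-/- → run A
t=3: L0/L1/L2 = CB/A/- → run C
t=4: L0/L1/L2 = CB/A/- → run C
t=5: L0/L1/L2 = CB/A/- → run C
t=6: L0/L1/L2 = B/AC/- → run B
t=7: L0/L1/L2 = B/AC/- → run B
t=8: L0/L1/L2 = B/AC/- → run B
t=9: L0/L1/L2 = -/ACB/- → run A
t=10: L0/L1/L2 = -/ACB/- → run A
t=11: L0/L1/L2 = -/CB/- → run C
t=12: L0/L1/L2 = -/CB/- → run C
t=13: L0/L1/L2 = -/CB/- → run C
t=14: L0/L1/L2 = -/CB/- → run C
t=15: L0/L1/L2 = -/CB/- → run C
t=16: L0/L1/L2 = -/B/- → run B
t=17: L0/L1/L2 = -/B/- → run B
t=18: (idle)
t=19: (idle)
t=20: (idle)

running at tick 13 = C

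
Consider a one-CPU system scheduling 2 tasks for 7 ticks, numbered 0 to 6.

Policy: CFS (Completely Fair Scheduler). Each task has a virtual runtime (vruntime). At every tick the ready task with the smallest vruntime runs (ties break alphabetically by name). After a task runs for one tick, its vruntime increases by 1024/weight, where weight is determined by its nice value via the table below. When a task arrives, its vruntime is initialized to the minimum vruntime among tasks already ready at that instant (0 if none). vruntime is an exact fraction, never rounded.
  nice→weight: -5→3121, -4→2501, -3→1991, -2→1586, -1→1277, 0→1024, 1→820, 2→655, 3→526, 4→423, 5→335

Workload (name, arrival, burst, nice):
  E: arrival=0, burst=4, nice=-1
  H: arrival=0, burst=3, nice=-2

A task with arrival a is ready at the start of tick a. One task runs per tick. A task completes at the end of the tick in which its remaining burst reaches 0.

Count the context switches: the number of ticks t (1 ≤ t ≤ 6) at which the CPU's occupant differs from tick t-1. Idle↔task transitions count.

t=0: vr[E=0 H=0] → run E
t=1: vr[E=1024/1277 H=0] → run H
t=2: vr[E=1024/1277 H=512/793] → run H
t=3: vr[E=1024/1277 H=1024/793] → run E
t=4: vr[E=2048/1277 H=1024/793] → run H
t=5: vr[E=2048/1277] → run E
t=6: vr[E=3072/1277] → run E

context switches = 4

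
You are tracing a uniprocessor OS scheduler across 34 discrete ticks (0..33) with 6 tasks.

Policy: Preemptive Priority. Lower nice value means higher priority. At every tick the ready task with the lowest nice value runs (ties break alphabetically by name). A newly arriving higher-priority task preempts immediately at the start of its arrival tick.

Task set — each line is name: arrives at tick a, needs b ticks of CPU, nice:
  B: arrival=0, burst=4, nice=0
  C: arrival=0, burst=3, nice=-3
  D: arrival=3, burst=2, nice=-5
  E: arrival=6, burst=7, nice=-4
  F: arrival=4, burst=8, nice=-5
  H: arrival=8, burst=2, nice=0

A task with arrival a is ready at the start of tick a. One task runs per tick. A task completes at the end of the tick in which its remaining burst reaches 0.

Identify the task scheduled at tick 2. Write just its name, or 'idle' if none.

t=0: ready={B,C} → run C
t=1: ready={B,C} → run C
t=2: ready={B,C} → run C
t=3: ready={B,D} → run D
t=4: ready={B,D,F} → run D
t=5: ready={B,F} → run F
t=6: ready={B,E,F} → run F
t=7: ready={B,E,F} → run F
t=8: ready={B,E,F,H} → run F
t=9: ready={B,E,F,H} → run F
t=10: ready={B,E,F,H} → run F
t=11: ready={B,E,F,H} → run F
t=12: ready={B,E,F,H} → run F
t=13: ready={B,E,H} → run E
t=14: ready={B,E,H} → run E
t=15: ready={B,E,H} → run E
t=16: ready={B,E,H} → run E
t=17: ready={B,E,H} → run E
t=18: ready={B,E,H} → run E
t=19: ready={B,E,H} → run E
t=20: ready={B,H} → run B
t=21: ready={B,H} → run B
t=22: ready={B,H} → run B
t=23: ready={B,H} → run B
t=24: ready={H} → run H
t=25: ready={H} → run H
t=26: (idle)
t=27: (idle)
t=28: (idle)
t=29: (idle)
t=30: (idle)
t=31: (idle)
t=32: (idle)
t=33: (idle)

running at tick 2 = C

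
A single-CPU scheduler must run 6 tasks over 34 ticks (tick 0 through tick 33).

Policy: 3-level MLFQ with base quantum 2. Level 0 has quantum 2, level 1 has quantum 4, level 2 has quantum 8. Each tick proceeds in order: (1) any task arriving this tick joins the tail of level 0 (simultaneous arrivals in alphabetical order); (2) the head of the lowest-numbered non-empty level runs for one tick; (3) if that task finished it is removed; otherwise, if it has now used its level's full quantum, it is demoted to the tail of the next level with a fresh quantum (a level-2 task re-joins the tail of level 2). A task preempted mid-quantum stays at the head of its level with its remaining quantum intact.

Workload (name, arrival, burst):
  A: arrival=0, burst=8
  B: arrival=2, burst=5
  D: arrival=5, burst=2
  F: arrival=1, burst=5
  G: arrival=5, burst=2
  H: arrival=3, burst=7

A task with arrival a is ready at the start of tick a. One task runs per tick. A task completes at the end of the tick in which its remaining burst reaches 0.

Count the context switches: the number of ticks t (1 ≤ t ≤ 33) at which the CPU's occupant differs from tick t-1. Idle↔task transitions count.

t=0: L0/L1/L2 = A/-/- → run A
t=1: L0/L1/L2 = AF/-/- → run A
t=2: L0/L1/L2 = FB/A/- → run F
t=3: L0/L1/L2 = FBH/A/- → run F
t=4: L0/L1/L2 = BH/AF/- → run B
t=5: L0/L1/L2 = BHDG/AF/- → run B
t=6: L0/L1/L2 = HDG/AFB/- → run H
t=7: L0/L1/L2 = HDG/AFB/- → run H
t=8: L0/L1/L2 = DG/AFBH/- → run D
t=9: L0/L1/L2 = DG/AFBH/- → run D
t=10: L0/L1/L2 = G/AFBH/- → run G
t=11: L0/L1/L2 = G/AFBH/- → run G
t=12: L0/L1/L2 = -/AFBH/- → run A
t=13: L0/L1/L2 = -/AFBH/- → run A
t=14: L0/L1/L2 = -/AFBH/- → run A
t=15: L0/L1/L2 = -/AFBH/- → run A
t=16: L0/L1/L2 = -/FBH/A → run F
t=17: L0/L1/L2 = -/FBH/A → run F
t=18: L0/L1/L2 = -/FBH/A → run F
t=19: L0/L1/L2 = -/BH/A → run B
t=20: L0/L1/L2 = -/BH/A → run B
t=21: L0/L1/L2 = -/BH/A → run B
t=22: L0/L1/L2 = -/H/A → run H
t=23: L0/L1/L2 = -/H/A → run H
t=24: L0/L1/L2 = -/H/A → run H
t=25: L0/L1/L2 = -/H/A → run H
t=26: L0/L1/L2 = -/-/AH → run A
t=27: L0/L1/L2 = -/-/AH → run A
t=28: L0/L1/L2 = -/-/H → run H
t=29: (idle)
t=30: (idle)
t=31: (idle)
t=32: (idle)
t=33: (idle)

context switches = 12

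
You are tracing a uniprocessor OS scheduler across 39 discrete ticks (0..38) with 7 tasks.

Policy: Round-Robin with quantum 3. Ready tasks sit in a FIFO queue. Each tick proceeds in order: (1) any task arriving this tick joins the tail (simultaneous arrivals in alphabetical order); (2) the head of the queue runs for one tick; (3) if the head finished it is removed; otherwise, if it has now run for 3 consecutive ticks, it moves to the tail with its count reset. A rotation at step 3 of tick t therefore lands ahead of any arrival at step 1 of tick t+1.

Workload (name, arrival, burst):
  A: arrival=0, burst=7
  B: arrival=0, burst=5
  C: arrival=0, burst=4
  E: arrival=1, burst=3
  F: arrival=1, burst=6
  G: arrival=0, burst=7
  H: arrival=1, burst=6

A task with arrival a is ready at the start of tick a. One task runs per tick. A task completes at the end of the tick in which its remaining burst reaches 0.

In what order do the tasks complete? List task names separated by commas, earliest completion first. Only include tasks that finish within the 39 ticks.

completion order = E, B, C, F, H, A, G

t=0: queue=[A,B,C,G] q_used=0 → run A
t=1: queue=[A,B,C,G,E,F,H] q_used=1 → run A
t=2: queue=[A,B,C,G,E,F,H] q_used=2 → run A
t=3: queue=[B,C,G,E,F,H,A] q_used=0 → run B
t=4: queue=[B,C,G,E,F,H,A] q_used=1 → run B
t=5: queue=[B,C,G,E,F,H,A] q_used=2 → run B
t=6: queue=[C,G,E,F,H,A,B] q_used=0 → run C
t=7: queue=[C,G,E,F,H,A,B] q_used=1 → run C
t=8: queue=[C,G,E,F,H,A,B] q_used=2 → run C
t=9: queue=[G,E,F,H,A,B,C] q_used=0 → run G
t=10: queue=[G,E,F,H,A,B,C] q_used=1 → run G
t=11: queue=[G,E,F,H,A,B,C] q_used=2 → run G
t=12: queue=[E,F,H,A,B,C,G] q_used=0 → run E
t=13: queue=[E,F,H,A,B,C,G] q_used=1 → run E
t=14: queue=[E,F,H,A,B,C,G] q_used=2 → run E
t=15: queue=[F,H,A,B,C,G] q_used=0 → run F
t=16: queue=[F,H,A,B,C,G] q_used=1 → run F
t=17: queue=[F,H,A,B,C,G] q_used=2 → run F
t=18: queue=[H,A,B,C,G,F] q_used=0 → run H
t=19: queue=[H,A,B,C,G,F] q_used=1 → run H
t=20: queue=[H,A,B,C,G,F] q_used=2 → run H
t=21: queue=[A,B,C,G,F,H] q_used=0 → run A
t=22: queue=[A,B,C,G,F,H] q_used=1 → run A
t=23: queue=[A,B,C,G,F,H] q_used=2 → run A
t=24: queue=[B,C,G,F,H,A] q_used=0 → run B
t=25: queue=[B,C,G,F,H,A] q_used=1 → run B
t=26: queue=[C,G,F,H,A] q_used=0 → run C
t=27: queue=[G,F,H,A] q_used=0 → run G
t=28: queue=[G,F,H,A] q_used=1 → run G
t=29: queue=[G,F,H,A] q_used=2 → run G
t=30: queue=[F,H,A,G] q_used=0 → run F
t=31: queue=[F,H,A,G] q_used=1 → run F
t=32: queue=[F,H,A,G] q_used=2 → run F
t=33: queue=[H,A,G] q_used=0 → run H
t=34: queue=[H,A,G] q_used=1 → run H
t=35: queue=[H,A,G] q_used=2 → run H
t=36: queue=[A,G] q_used=0 → run A
t=37: queue=[G] q_used=0 → run G
t=38: (idle)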